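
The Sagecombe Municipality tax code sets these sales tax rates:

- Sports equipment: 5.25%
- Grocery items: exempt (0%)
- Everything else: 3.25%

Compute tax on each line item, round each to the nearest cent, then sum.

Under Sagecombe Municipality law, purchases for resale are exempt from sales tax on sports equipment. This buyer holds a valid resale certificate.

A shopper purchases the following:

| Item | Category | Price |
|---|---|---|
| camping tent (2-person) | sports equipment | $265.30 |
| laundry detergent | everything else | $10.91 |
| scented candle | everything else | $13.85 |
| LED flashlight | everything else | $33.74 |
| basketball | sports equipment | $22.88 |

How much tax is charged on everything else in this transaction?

$1.90

Laundry detergent $10.91: everything else → 3.25% → $0.35
Scented candle $13.85: everything else → 3.25% → $0.45
LED flashlight $33.74: everything else → 3.25% → $1.10
Tax on everything else = $0.35 + $0.45 + $1.10 = $1.90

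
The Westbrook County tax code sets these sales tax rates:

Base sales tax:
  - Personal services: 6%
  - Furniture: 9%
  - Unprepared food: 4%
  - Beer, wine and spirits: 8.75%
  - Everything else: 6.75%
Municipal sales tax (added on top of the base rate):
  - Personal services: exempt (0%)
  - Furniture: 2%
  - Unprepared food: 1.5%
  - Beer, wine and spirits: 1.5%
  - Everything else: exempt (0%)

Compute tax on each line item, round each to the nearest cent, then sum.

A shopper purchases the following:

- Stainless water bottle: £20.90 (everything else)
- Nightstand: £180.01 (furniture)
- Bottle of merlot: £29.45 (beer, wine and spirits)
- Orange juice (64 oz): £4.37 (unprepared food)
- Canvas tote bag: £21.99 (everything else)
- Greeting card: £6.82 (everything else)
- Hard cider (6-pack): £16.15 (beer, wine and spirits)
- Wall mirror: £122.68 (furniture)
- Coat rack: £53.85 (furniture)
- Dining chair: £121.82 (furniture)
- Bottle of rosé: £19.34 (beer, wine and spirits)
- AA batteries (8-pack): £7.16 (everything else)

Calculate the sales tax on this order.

Stainless water bottle £20.90: everything else → 6.75% + 0% municipal = 6.75% → £1.41
Nightstand £180.01: furniture → 9% + 2% municipal = 11% → £19.80
Bottle of merlot £29.45: beer, wine and spirits → 8.75% + 1.5% municipal = 10.25% → £3.02
Orange juice (64 oz) £4.37: unprepared food → 4% + 1.5% municipal = 5.5% → £0.24
Canvas tote bag £21.99: everything else → 6.75% + 0% municipal = 6.75% → £1.48
Greeting card £6.82: everything else → 6.75% + 0% municipal = 6.75% → £0.46
Hard cider (6-pack) £16.15: beer, wine and spirits → 8.75% + 1.5% municipal = 10.25% → £1.66
Wall mirror £122.68: furniture → 9% + 2% municipal = 11% → £13.49
Coat rack £53.85: furniture → 9% + 2% municipal = 11% → £5.92
Dining chair £121.82: furniture → 9% + 2% municipal = 11% → £13.40
Bottle of rosé £19.34: beer, wine and spirits → 8.75% + 1.5% municipal = 10.25% → £1.98
AA batteries (8-pack) £7.16: everything else → 6.75% + 0% municipal = 6.75% → £0.48
Total tax = £1.41 + £19.80 + £3.02 + £0.24 + £1.48 + £0.46 + £1.66 + £13.49 + £5.92 + £13.40 + £1.98 + £0.48 = £63.34

£63.34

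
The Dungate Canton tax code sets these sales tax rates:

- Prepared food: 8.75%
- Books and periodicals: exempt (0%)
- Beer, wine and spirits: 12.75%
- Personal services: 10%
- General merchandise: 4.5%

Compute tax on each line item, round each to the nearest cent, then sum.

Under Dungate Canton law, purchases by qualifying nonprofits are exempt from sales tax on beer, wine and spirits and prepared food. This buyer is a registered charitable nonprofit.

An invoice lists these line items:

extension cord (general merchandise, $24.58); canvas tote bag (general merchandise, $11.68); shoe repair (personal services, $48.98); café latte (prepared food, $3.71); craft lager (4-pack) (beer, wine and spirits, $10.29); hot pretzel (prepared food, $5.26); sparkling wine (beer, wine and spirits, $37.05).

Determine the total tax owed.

$6.54

Extension cord $24.58: general merchandise → 4.5% → $1.11
Canvas tote bag $11.68: general merchandise → 4.5% → $0.53
Shoe repair $48.98: personal services → 10% → $4.90
Café latte $3.71: prepared food, buyer-exempt → 0% → $0.00
Craft lager (4-pack) $10.29: beer, wine and spirits, buyer-exempt → 0% → $0.00
Hot pretzel $5.26: prepared food, buyer-exempt → 0% → $0.00
Sparkling wine $37.05: beer, wine and spirits, buyer-exempt → 0% → $0.00
Total tax = $1.11 + $0.53 + $4.90 = $6.54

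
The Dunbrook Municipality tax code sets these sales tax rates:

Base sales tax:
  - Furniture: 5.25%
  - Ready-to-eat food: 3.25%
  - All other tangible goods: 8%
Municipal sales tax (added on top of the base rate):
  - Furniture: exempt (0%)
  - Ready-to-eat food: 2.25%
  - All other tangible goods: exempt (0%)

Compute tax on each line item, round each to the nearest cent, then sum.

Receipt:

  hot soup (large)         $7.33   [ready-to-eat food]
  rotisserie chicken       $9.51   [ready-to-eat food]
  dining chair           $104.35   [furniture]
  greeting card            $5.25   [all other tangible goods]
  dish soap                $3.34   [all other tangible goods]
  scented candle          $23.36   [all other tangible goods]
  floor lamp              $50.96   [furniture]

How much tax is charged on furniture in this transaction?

Dining chair $104.35: furniture → 5.25% + 0% municipal = 5.25% → $5.48
Floor lamp $50.96: furniture → 5.25% + 0% municipal = 5.25% → $2.68
Tax on furniture = $5.48 + $2.68 = $8.16

$8.16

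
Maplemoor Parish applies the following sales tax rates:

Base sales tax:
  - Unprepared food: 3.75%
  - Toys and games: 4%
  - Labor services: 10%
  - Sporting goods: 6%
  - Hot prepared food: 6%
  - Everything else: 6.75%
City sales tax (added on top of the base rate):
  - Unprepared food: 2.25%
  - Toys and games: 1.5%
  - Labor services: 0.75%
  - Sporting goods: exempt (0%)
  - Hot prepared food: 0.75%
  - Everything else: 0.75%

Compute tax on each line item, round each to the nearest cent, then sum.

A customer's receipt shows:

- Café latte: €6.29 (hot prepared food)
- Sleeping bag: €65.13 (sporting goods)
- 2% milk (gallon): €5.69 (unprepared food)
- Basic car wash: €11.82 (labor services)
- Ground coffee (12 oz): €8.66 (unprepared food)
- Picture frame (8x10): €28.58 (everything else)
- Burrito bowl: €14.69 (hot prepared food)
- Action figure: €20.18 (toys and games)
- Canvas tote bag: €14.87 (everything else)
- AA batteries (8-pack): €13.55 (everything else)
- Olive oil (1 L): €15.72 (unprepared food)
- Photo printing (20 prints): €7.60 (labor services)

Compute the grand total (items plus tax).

€227.38

Café latte €6.29: hot prepared food → 6% + 0.75% city = 6.75% → €0.42
Sleeping bag €65.13: sporting goods → 6% + 0% city = 6% → €3.91
2% milk (gallon) €5.69: unprepared food → 3.75% + 2.25% city = 6% → €0.34
Basic car wash €11.82: labor services → 10% + 0.75% city = 10.75% → €1.27
Ground coffee (12 oz) €8.66: unprepared food → 3.75% + 2.25% city = 6% → €0.52
Picture frame (8x10) €28.58: everything else → 6.75% + 0.75% city = 7.5% → €2.14
Burrito bowl €14.69: hot prepared food → 6% + 0.75% city = 6.75% → €0.99
Action figure €20.18: toys and games → 4% + 1.5% city = 5.5% → €1.11
Canvas tote bag €14.87: everything else → 6.75% + 0.75% city = 7.5% → €1.12
AA batteries (8-pack) €13.55: everything else → 6.75% + 0.75% city = 7.5% → €1.02
Olive oil (1 L) €15.72: unprepared food → 3.75% + 2.25% city = 6% → €0.94
Photo printing (20 prints) €7.60: labor services → 10% + 0.75% city = 10.75% → €0.82
Subtotal = €212.78; tax = €14.60; total due = €227.38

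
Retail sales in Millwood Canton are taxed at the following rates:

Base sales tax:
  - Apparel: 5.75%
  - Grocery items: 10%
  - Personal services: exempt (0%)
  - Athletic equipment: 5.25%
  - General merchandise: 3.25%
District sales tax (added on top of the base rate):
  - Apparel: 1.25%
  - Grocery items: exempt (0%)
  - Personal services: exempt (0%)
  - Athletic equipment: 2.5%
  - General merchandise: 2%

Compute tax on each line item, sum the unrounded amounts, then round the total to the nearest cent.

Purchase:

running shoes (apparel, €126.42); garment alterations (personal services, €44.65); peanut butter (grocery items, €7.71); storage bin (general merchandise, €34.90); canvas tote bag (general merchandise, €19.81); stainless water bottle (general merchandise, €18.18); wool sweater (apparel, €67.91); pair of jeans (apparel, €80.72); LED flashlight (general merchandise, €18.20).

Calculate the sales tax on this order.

Running shoes €126.42: apparel → 5.75% + 1.25% district = 7% → €8.8494
Garment alterations €44.65: personal services → 0% + 0% district = 0% → €0.00
Peanut butter €7.71: grocery items → 10% + 0% district = 10% → €0.771
Storage bin €34.90: general merchandise → 3.25% + 2% district = 5.25% → €1.83225
Canvas tote bag €19.81: general merchandise → 3.25% + 2% district = 5.25% → €1.040025
Stainless water bottle €18.18: general merchandise → 3.25% + 2% district = 5.25% → €0.95445
Wool sweater €67.91: apparel → 5.75% + 1.25% district = 7% → €4.7537
Pair of jeans €80.72: apparel → 5.75% + 1.25% district = 7% → €5.6504
LED flashlight €18.20: general merchandise → 3.25% + 2% district = 5.25% → €0.9555
Unrounded tax sum = €24.806725 → €24.81

€24.81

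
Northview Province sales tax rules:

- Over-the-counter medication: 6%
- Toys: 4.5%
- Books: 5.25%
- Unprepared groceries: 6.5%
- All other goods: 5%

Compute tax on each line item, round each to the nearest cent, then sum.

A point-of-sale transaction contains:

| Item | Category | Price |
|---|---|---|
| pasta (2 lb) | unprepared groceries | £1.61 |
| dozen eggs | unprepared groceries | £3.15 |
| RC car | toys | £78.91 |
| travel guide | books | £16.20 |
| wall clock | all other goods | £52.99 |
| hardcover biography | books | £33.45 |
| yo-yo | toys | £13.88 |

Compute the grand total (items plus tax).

£209.92

Pasta (2 lb) £1.61: unprepared groceries → 6.5% → £0.10
Dozen eggs £3.15: unprepared groceries → 6.5% → £0.20
RC car £78.91: toys → 4.5% → £3.55
Travel guide £16.20: books → 5.25% → £0.85
Wall clock £52.99: all other goods → 5% → £2.65
Hardcover biography £33.45: books → 5.25% → £1.76
Yo-yo £13.88: toys → 4.5% → £0.62
Subtotal = £200.19; tax = £9.73; total due = £209.92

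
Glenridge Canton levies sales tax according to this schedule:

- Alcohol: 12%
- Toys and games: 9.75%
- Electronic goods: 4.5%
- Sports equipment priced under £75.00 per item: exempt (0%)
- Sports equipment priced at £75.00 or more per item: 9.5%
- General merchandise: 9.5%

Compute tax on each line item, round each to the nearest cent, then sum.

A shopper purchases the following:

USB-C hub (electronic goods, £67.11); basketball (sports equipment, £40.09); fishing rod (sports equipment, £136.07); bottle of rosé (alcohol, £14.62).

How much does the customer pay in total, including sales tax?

£275.59

USB-C hub £67.11: electronic goods → 4.5% → £3.02
Basketball £40.09: sports equipment, under £75.00 → 0% → £0.00
Fishing rod £136.07: sports equipment, £75.00 or more → 9.5% → £12.93
Bottle of rosé £14.62: alcohol → 12% → £1.75
Subtotal = £257.89; tax = £17.70; total due = £275.59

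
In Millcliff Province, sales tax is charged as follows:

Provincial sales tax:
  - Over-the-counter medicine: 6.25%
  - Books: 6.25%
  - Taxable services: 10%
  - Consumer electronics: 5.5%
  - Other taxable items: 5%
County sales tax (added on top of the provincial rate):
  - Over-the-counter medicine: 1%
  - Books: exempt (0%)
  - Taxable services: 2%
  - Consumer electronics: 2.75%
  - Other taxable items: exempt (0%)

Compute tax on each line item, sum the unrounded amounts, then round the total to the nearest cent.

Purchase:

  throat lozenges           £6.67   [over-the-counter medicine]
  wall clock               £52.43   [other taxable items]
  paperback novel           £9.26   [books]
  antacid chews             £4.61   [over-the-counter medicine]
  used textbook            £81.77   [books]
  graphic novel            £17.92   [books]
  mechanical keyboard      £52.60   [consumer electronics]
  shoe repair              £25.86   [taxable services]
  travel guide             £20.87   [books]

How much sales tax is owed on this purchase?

Throat lozenges £6.67: over-the-counter medicine → 6.25% + 1% county = 7.25% → £0.483575
Wall clock £52.43: other taxable items → 5% + 0% county = 5% → £2.6215
Paperback novel £9.26: books → 6.25% + 0% county = 6.25% → £0.57875
Antacid chews £4.61: over-the-counter medicine → 6.25% + 1% county = 7.25% → £0.334225
Used textbook £81.77: books → 6.25% + 0% county = 6.25% → £5.110625
Graphic novel £17.92: books → 6.25% + 0% county = 6.25% → £1.12
Mechanical keyboard £52.60: consumer electronics → 5.5% + 2.75% county = 8.25% → £4.3395
Shoe repair £25.86: taxable services → 10% + 2% county = 12% → £3.1032
Travel guide £20.87: books → 6.25% + 0% county = 6.25% → £1.304375
Unrounded tax sum = £18.99575 → £19.00

£19.00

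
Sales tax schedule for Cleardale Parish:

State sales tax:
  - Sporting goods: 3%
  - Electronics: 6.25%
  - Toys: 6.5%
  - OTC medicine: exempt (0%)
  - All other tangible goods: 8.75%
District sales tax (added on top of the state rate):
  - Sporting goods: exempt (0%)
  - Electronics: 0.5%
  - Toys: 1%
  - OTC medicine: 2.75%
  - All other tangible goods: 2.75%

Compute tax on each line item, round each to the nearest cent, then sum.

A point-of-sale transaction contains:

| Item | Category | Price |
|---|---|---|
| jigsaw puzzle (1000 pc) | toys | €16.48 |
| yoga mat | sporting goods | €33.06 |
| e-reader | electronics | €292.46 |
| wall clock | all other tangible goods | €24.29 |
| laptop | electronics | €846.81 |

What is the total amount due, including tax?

€1295.02

Jigsaw puzzle (1000 pc) €16.48: toys → 6.5% + 1% district = 7.5% → €1.24
Yoga mat €33.06: sporting goods → 3% + 0% district = 3% → €0.99
E-reader €292.46: electronics → 6.25% + 0.5% district = 6.75% → €19.74
Wall clock €24.29: all other tangible goods → 8.75% + 2.75% district = 11.5% → €2.79
Laptop €846.81: electronics → 6.25% + 0.5% district = 6.75% → €57.16
Subtotal = €1213.10; tax = €81.92; total due = €1295.02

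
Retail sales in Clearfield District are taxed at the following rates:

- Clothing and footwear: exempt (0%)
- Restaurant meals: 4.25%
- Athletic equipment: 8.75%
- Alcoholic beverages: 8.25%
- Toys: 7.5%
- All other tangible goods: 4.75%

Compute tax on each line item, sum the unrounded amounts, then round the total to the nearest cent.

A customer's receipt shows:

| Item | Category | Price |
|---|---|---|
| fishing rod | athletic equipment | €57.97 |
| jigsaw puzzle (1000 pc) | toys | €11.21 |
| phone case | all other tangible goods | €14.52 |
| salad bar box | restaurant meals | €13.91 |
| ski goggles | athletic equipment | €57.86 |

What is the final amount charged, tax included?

€167.73

Fishing rod €57.97: athletic equipment → 8.75% → €5.072375
Jigsaw puzzle (1000 pc) €11.21: toys → 7.5% → €0.84075
Phone case €14.52: all other tangible goods → 4.75% → €0.6897
Salad bar box €13.91: restaurant meals → 4.25% → €0.591175
Ski goggles €57.86: athletic equipment → 8.75% → €5.06275
Subtotal = €155.47; unrounded tax = €12.25675 → €12.26; total due = €167.73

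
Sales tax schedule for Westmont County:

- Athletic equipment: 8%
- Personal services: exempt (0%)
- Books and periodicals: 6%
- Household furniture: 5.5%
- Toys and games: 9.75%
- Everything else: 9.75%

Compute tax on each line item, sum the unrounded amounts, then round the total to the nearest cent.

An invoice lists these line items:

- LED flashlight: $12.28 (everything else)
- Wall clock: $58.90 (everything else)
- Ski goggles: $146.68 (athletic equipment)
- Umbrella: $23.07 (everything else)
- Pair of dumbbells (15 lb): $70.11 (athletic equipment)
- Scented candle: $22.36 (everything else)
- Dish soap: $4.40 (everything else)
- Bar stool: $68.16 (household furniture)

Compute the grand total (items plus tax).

$438.85

LED flashlight $12.28: everything else → 9.75% → $1.1973
Wall clock $58.90: everything else → 9.75% → $5.74275
Ski goggles $146.68: athletic equipment → 8% → $11.7344
Umbrella $23.07: everything else → 9.75% → $2.249325
Pair of dumbbells (15 lb) $70.11: athletic equipment → 8% → $5.6088
Scented candle $22.36: everything else → 9.75% → $2.1801
Dish soap $4.40: everything else → 9.75% → $0.429
Bar stool $68.16: household furniture → 5.5% → $3.7488
Subtotal = $405.96; unrounded tax = $32.890475 → $32.89; total due = $438.85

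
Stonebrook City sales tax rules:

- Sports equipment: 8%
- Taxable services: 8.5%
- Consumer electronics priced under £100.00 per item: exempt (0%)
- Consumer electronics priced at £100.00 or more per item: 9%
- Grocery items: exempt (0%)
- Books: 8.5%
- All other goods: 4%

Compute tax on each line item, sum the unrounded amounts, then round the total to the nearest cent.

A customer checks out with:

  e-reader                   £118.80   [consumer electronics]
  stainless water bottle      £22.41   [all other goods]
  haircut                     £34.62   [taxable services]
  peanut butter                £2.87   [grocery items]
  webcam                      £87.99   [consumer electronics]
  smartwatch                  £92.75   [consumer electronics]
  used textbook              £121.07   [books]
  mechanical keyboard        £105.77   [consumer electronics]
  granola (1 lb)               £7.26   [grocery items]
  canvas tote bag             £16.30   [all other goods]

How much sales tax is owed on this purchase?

E-reader £118.80: consumer electronics, £100.00 or more → 9% → £10.692
Stainless water bottle £22.41: all other goods → 4% → £0.8964
Haircut £34.62: taxable services → 8.5% → £2.9427
Peanut butter £2.87: grocery items → 0% → £0.00
Webcam £87.99: consumer electronics, under £100.00 → 0% → £0.00
Smartwatch £92.75: consumer electronics, under £100.00 → 0% → £0.00
Used textbook £121.07: books → 8.5% → £10.29095
Mechanical keyboard £105.77: consumer electronics, £100.00 or more → 9% → £9.5193
Granola (1 lb) £7.26: grocery items → 0% → £0.00
Canvas tote bag £16.30: all other goods → 4% → £0.652
Unrounded tax sum = £34.99335 → £34.99

£34.99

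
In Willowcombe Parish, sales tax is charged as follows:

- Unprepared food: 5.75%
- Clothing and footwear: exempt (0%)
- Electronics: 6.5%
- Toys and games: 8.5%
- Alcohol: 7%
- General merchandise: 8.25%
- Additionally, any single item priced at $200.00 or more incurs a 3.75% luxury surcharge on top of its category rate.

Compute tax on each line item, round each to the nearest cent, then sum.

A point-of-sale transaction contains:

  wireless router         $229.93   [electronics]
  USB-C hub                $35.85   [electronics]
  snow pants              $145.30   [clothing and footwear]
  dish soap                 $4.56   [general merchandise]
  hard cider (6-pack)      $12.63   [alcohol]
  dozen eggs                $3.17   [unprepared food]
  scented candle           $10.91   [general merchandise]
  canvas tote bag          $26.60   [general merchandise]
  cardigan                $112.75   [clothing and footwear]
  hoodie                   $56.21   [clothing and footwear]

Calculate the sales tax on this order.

$30.43

Wireless router $229.93: electronics → 6.5% + 3.75% surcharge = 10.25% → $23.57
USB-C hub $35.85: electronics → 6.5% → $2.33
Snow pants $145.30: clothing and footwear → 0% → $0.00
Dish soap $4.56: general merchandise → 8.25% → $0.38
Hard cider (6-pack) $12.63: alcohol → 7% → $0.88
Dozen eggs $3.17: unprepared food → 5.75% → $0.18
Scented candle $10.91: general merchandise → 8.25% → $0.90
Canvas tote bag $26.60: general merchandise → 8.25% → $2.19
Cardigan $112.75: clothing and footwear → 0% → $0.00
Hoodie $56.21: clothing and footwear → 0% → $0.00
Total tax = $23.57 + $2.33 + $0.38 + $0.88 + $0.18 + $0.90 + $2.19 = $30.43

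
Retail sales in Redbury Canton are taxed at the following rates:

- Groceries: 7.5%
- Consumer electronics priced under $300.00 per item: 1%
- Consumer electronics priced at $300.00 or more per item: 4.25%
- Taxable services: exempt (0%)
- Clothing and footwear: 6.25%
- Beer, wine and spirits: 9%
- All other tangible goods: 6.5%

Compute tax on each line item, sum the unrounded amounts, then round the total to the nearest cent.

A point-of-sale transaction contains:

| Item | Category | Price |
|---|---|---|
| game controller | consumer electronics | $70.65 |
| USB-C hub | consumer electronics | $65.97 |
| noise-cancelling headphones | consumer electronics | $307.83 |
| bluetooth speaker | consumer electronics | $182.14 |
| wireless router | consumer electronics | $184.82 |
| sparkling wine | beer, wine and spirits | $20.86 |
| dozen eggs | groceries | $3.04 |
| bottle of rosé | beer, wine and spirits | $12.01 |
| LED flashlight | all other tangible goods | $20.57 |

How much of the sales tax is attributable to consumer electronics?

Game controller $70.65: consumer electronics, under $300.00 → 1% → $0.7065
USB-C hub $65.97: consumer electronics, under $300.00 → 1% → $0.6597
Noise-cancelling headphones $307.83: consumer electronics, $300.00 or more → 4.25% → $13.082775
Bluetooth speaker $182.14: consumer electronics, under $300.00 → 1% → $1.8214
Wireless router $184.82: consumer electronics, under $300.00 → 1% → $1.8482
Tax on consumer electronics: unrounded sum = $18.118575 → $18.12

$18.12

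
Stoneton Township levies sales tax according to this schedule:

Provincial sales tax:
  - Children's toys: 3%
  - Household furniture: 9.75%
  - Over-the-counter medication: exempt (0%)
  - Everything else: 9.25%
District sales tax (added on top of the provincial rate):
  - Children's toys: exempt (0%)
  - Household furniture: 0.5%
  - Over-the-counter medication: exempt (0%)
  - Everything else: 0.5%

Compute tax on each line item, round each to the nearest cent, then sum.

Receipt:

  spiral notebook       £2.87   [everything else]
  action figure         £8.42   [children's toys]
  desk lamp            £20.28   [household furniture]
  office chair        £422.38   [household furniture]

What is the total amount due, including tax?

Spiral notebook £2.87: everything else → 9.25% + 0.5% district = 9.75% → £0.28
Action figure £8.42: children's toys → 3% + 0% district = 3% → £0.25
Desk lamp £20.28: household furniture → 9.75% + 0.5% district = 10.25% → £2.08
Office chair £422.38: household furniture → 9.75% + 0.5% district = 10.25% → £43.29
Subtotal = £453.95; tax = £45.90; total due = £499.85

£499.85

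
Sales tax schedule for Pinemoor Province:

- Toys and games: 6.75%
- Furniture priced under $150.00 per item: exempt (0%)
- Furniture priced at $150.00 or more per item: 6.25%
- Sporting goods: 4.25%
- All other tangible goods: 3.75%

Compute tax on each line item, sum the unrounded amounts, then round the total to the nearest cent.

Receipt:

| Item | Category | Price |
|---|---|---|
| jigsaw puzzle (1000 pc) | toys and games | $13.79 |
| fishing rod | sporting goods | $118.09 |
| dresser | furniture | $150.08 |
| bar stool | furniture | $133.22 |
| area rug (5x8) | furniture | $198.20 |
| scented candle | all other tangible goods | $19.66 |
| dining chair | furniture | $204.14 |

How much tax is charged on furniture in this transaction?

$34.53

Dresser $150.08: furniture, $150.00 or more → 6.25% → $9.38
Bar stool $133.22: furniture, under $150.00 → 0% → $0.00
Area rug (5x8) $198.20: furniture, $150.00 or more → 6.25% → $12.3875
Dining chair $204.14: furniture, $150.00 or more → 6.25% → $12.75875
Tax on furniture: unrounded sum = $34.52625 → $34.53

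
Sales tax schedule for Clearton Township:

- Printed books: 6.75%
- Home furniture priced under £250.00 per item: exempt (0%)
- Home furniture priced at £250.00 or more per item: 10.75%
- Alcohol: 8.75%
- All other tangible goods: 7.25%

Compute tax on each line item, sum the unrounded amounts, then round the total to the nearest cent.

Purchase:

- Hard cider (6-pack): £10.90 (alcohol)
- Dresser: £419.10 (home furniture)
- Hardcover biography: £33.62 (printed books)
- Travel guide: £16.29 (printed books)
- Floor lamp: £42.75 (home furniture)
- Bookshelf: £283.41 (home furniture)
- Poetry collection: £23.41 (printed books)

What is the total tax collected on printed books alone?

Hardcover biography £33.62: printed books → 6.75% → £2.26935
Travel guide £16.29: printed books → 6.75% → £1.099575
Poetry collection £23.41: printed books → 6.75% → £1.580175
Tax on printed books: unrounded sum = £4.9491 → £4.95

£4.95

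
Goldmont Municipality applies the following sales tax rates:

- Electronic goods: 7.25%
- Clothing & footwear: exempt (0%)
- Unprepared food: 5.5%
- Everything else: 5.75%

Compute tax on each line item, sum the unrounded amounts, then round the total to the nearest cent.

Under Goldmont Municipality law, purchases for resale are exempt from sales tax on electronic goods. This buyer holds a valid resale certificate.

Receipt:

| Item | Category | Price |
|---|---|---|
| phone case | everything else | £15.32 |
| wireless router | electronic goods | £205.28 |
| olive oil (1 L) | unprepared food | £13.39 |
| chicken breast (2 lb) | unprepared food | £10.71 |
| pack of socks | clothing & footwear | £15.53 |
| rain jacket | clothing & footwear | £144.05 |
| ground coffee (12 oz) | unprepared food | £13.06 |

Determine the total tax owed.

Phone case £15.32: everything else → 5.75% → £0.8809
Wireless router £205.28: electronic goods, buyer-exempt → 0% → £0.00
Olive oil (1 L) £13.39: unprepared food → 5.5% → £0.73645
Chicken breast (2 lb) £10.71: unprepared food → 5.5% → £0.58905
Pack of socks £15.53: clothing & footwear → 0% → £0.00
Rain jacket £144.05: clothing & footwear → 0% → £0.00
Ground coffee (12 oz) £13.06: unprepared food → 5.5% → £0.7183
Unrounded tax sum = £2.9247 → £2.92

£2.92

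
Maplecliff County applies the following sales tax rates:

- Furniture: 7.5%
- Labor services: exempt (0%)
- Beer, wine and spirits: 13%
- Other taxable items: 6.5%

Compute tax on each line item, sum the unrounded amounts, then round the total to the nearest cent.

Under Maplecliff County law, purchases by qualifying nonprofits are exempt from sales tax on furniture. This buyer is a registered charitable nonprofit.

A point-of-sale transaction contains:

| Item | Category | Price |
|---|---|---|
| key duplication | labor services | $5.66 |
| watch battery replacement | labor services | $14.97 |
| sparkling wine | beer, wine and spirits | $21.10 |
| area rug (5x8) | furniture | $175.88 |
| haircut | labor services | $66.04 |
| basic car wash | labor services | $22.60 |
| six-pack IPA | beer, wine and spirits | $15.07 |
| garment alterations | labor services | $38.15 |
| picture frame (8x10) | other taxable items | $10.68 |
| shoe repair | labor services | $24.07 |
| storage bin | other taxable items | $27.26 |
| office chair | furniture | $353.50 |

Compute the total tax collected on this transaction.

Key duplication $5.66: labor services → 0% → $0.00
Watch battery replacement $14.97: labor services → 0% → $0.00
Sparkling wine $21.10: beer, wine and spirits → 13% → $2.743
Area rug (5x8) $175.88: furniture, buyer-exempt → 0% → $0.00
Haircut $66.04: labor services → 0% → $0.00
Basic car wash $22.60: labor services → 0% → $0.00
Six-pack IPA $15.07: beer, wine and spirits → 13% → $1.9591
Garment alterations $38.15: labor services → 0% → $0.00
Picture frame (8x10) $10.68: other taxable items → 6.5% → $0.6942
Shoe repair $24.07: labor services → 0% → $0.00
Storage bin $27.26: other taxable items → 6.5% → $1.7719
Office chair $353.50: furniture, buyer-exempt → 0% → $0.00
Unrounded tax sum = $7.1682 → $7.17

$7.17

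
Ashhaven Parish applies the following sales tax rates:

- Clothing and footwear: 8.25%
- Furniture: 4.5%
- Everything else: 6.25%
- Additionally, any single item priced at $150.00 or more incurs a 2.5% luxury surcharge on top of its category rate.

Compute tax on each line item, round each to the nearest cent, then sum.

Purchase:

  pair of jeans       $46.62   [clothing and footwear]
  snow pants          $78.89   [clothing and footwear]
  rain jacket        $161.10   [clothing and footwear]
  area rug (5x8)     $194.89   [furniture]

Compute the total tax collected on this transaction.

$41.32

Pair of jeans $46.62: clothing and footwear → 8.25% → $3.85
Snow pants $78.89: clothing and footwear → 8.25% → $6.51
Rain jacket $161.10: clothing and footwear → 8.25% + 2.5% surcharge = 10.75% → $17.32
Area rug (5x8) $194.89: furniture → 4.5% + 2.5% surcharge = 7% → $13.64
Total tax = $3.85 + $6.51 + $17.32 + $13.64 = $41.32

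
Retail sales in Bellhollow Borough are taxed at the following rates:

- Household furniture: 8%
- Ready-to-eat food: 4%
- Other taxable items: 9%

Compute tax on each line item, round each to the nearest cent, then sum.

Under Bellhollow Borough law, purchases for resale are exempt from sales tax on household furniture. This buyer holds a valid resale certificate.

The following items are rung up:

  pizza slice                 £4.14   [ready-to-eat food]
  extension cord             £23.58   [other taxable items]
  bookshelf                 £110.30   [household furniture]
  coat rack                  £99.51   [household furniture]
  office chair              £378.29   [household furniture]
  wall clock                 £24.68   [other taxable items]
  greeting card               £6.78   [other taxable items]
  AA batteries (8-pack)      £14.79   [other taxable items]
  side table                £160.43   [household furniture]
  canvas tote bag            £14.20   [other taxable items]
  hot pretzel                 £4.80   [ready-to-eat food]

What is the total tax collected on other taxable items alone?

£7.56

Extension cord £23.58: other taxable items → 9% → £2.12
Wall clock £24.68: other taxable items → 9% → £2.22
Greeting card £6.78: other taxable items → 9% → £0.61
AA batteries (8-pack) £14.79: other taxable items → 9% → £1.33
Canvas tote bag £14.20: other taxable items → 9% → £1.28
Tax on other taxable items = £2.12 + £2.22 + £0.61 + £1.33 + £1.28 = £7.56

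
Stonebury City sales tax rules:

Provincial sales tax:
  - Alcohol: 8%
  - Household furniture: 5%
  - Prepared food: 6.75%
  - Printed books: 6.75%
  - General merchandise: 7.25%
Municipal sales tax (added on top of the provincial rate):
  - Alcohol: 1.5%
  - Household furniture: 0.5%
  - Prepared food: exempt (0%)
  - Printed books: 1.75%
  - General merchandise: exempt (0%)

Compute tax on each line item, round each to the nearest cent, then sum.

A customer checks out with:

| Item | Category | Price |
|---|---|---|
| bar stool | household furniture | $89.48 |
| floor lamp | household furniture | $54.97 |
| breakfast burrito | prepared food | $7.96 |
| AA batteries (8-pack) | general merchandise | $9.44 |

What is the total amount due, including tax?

$171.01

Bar stool $89.48: household furniture → 5% + 0.5% municipal = 5.5% → $4.92
Floor lamp $54.97: household furniture → 5% + 0.5% municipal = 5.5% → $3.02
Breakfast burrito $7.96: prepared food → 6.75% + 0% municipal = 6.75% → $0.54
AA batteries (8-pack) $9.44: general merchandise → 7.25% + 0% municipal = 7.25% → $0.68
Subtotal = $161.85; tax = $9.16; total due = $171.01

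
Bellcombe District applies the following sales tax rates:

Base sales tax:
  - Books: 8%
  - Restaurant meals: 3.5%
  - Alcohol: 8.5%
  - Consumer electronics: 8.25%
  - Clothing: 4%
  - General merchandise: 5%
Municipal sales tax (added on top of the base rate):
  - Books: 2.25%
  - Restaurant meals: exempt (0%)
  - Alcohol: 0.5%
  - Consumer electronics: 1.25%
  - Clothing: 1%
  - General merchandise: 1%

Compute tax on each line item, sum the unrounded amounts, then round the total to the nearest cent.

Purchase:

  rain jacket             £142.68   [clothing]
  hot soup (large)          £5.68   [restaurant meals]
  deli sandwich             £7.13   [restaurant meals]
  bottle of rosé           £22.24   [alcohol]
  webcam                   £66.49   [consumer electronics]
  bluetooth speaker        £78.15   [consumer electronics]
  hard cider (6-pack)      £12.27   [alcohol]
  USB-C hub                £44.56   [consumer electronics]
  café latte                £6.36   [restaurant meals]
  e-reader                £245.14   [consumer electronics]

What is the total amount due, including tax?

Rain jacket £142.68: clothing → 4% + 1% municipal = 5% → £7.134
Hot soup (large) £5.68: restaurant meals → 3.5% + 0% municipal = 3.5% → £0.1988
Deli sandwich £7.13: restaurant meals → 3.5% + 0% municipal = 3.5% → £0.24955
Bottle of rosé £22.24: alcohol → 8.5% + 0.5% municipal = 9% → £2.0016
Webcam £66.49: consumer electronics → 8.25% + 1.25% municipal = 9.5% → £6.31655
Bluetooth speaker £78.15: consumer electronics → 8.25% + 1.25% municipal = 9.5% → £7.42425
Hard cider (6-pack) £12.27: alcohol → 8.5% + 0.5% municipal = 9% → £1.1043
USB-C hub £44.56: consumer electronics → 8.25% + 1.25% municipal = 9.5% → £4.2332
Café latte £6.36: restaurant meals → 3.5% + 0% municipal = 3.5% → £0.2226
E-reader £245.14: consumer electronics → 8.25% + 1.25% municipal = 9.5% → £23.2883
Subtotal = £630.70; unrounded tax = £52.17315 → £52.17; total due = £682.87

£682.87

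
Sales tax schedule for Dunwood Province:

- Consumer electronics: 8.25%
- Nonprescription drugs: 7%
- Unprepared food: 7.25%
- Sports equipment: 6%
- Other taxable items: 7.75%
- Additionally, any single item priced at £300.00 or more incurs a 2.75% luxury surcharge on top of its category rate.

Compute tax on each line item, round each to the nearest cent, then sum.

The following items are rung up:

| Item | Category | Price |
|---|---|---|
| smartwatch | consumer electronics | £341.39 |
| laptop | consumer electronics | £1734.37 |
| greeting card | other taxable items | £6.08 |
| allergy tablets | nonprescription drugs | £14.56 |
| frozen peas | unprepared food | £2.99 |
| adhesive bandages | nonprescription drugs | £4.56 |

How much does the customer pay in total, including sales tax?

Smartwatch £341.39: consumer electronics → 8.25% + 2.75% surcharge = 11% → £37.55
Laptop £1734.37: consumer electronics → 8.25% + 2.75% surcharge = 11% → £190.78
Greeting card £6.08: other taxable items → 7.75% → £0.47
Allergy tablets £14.56: nonprescription drugs → 7% → £1.02
Frozen peas £2.99: unprepared food → 7.25% → £0.22
Adhesive bandages £4.56: nonprescription drugs → 7% → £0.32
Subtotal = £2103.95; tax = £230.36; total due = £2334.31

£2334.31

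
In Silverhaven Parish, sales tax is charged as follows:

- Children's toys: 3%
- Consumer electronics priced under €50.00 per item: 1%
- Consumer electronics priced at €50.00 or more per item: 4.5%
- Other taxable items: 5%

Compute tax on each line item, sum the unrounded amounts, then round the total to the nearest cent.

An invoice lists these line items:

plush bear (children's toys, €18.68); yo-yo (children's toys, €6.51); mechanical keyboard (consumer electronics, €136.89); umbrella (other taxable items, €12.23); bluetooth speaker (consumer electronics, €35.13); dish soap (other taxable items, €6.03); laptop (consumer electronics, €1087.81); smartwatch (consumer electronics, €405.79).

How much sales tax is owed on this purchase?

Plush bear €18.68: children's toys → 3% → €0.5604
Yo-yo €6.51: children's toys → 3% → €0.1953
Mechanical keyboard €136.89: consumer electronics, €50.00 or more → 4.5% → €6.16005
Umbrella €12.23: other taxable items → 5% → €0.6115
Bluetooth speaker €35.13: consumer electronics, under €50.00 → 1% → €0.3513
Dish soap €6.03: other taxable items → 5% → €0.3015
Laptop €1087.81: consumer electronics, €50.00 or more → 4.5% → €48.95145
Smartwatch €405.79: consumer electronics, €50.00 or more → 4.5% → €18.26055
Unrounded tax sum = €75.39205 → €75.39

€75.39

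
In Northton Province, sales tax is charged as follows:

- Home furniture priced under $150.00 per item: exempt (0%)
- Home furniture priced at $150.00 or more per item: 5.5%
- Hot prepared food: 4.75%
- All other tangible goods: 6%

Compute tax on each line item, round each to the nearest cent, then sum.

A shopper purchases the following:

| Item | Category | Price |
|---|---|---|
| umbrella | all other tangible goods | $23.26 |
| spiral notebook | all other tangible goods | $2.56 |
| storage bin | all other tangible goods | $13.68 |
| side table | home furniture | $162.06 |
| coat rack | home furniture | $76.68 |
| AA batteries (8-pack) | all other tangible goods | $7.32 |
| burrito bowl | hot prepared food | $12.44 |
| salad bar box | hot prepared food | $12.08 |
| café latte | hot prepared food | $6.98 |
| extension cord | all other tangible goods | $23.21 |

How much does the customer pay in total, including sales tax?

Umbrella $23.26: all other tangible goods → 6% → $1.40
Spiral notebook $2.56: all other tangible goods → 6% → $0.15
Storage bin $13.68: all other tangible goods → 6% → $0.82
Side table $162.06: home furniture, $150.00 or more → 5.5% → $8.91
Coat rack $76.68: home furniture, under $150.00 → 0% → $0.00
AA batteries (8-pack) $7.32: all other tangible goods → 6% → $0.44
Burrito bowl $12.44: hot prepared food → 4.75% → $0.59
Salad bar box $12.08: hot prepared food → 4.75% → $0.57
Café latte $6.98: hot prepared food → 4.75% → $0.33
Extension cord $23.21: all other tangible goods → 6% → $1.39
Subtotal = $340.27; tax = $14.60; total due = $354.87

$354.87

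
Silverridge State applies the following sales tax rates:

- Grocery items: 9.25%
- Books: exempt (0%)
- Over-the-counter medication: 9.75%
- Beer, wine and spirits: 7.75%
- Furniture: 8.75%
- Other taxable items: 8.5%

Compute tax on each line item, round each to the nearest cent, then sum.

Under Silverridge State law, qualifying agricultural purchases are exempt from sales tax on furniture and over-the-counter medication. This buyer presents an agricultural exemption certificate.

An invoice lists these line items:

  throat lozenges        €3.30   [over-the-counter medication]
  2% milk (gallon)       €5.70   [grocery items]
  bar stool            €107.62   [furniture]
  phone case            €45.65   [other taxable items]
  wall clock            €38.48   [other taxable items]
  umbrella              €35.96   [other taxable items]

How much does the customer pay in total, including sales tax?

Throat lozenges €3.30: over-the-counter medication, buyer-exempt → 0% → €0.00
2% milk (gallon) €5.70: grocery items → 9.25% → €0.53
Bar stool €107.62: furniture, buyer-exempt → 0% → €0.00
Phone case €45.65: other taxable items → 8.5% → €3.88
Wall clock €38.48: other taxable items → 8.5% → €3.27
Umbrella €35.96: other taxable items → 8.5% → €3.06
Subtotal = €236.71; tax = €10.74; total due = €247.45

€247.45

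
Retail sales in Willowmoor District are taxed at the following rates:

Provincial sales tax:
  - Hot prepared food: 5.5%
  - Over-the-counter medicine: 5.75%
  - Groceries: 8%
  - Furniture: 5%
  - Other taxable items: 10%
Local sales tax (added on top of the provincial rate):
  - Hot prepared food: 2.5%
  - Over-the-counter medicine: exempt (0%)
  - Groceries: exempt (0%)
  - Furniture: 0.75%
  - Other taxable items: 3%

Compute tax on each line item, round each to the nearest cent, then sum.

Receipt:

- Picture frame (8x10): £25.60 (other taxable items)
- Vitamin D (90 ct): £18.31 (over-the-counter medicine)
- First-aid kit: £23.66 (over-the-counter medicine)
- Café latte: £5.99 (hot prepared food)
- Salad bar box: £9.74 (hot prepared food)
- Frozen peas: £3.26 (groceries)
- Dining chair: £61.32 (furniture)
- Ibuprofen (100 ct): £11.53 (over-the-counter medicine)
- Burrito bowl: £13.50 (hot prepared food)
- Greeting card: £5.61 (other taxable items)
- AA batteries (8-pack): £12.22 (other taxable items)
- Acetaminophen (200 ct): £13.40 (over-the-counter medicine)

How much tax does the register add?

Picture frame (8x10) £25.60: other taxable items → 10% + 3% local = 13% → £3.33
Vitamin D (90 ct) £18.31: over-the-counter medicine → 5.75% + 0% local = 5.75% → £1.05
First-aid kit £23.66: over-the-counter medicine → 5.75% + 0% local = 5.75% → £1.36
Café latte £5.99: hot prepared food → 5.5% + 2.5% local = 8% → £0.48
Salad bar box £9.74: hot prepared food → 5.5% + 2.5% local = 8% → £0.78
Frozen peas £3.26: groceries → 8% + 0% local = 8% → £0.26
Dining chair £61.32: furniture → 5% + 0.75% local = 5.75% → £3.53
Ibuprofen (100 ct) £11.53: over-the-counter medicine → 5.75% + 0% local = 5.75% → £0.66
Burrito bowl £13.50: hot prepared food → 5.5% + 2.5% local = 8% → £1.08
Greeting card £5.61: other taxable items → 10% + 3% local = 13% → £0.73
AA batteries (8-pack) £12.22: other taxable items → 10% + 3% local = 13% → £1.59
Acetaminophen (200 ct) £13.40: over-the-counter medicine → 5.75% + 0% local = 5.75% → £0.77
Total tax = £3.33 + £1.05 + £1.36 + £0.48 + £0.78 + £0.26 + £3.53 + £0.66 + £1.08 + £0.73 + £1.59 + £0.77 = £15.62

£15.62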